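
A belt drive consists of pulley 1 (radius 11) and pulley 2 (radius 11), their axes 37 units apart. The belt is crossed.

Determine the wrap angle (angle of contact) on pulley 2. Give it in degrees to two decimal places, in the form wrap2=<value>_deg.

crossed belt: β = asin((r1+r2)/C) = asin(22/37) = 36.4837°
wrap1 = wrap2 = π + 2β = 252.9675°

wrap2=252.97_deg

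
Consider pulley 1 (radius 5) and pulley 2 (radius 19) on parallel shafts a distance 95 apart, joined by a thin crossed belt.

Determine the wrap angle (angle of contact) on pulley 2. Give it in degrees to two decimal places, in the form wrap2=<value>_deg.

crossed belt: β = asin((r1+r2)/C) = asin(24/95) = 14.6333°
wrap1 = wrap2 = π + 2β = 209.2666°

wrap2=209.27_deg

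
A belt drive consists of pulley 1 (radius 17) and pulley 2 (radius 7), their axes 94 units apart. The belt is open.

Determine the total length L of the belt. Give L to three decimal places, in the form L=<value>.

open belt: β = asin((r2−r1)/C) = asin(-10/94) = -6.1069°
wrap1 = π − 2β = 192.2137°
wrap2 = π + 2β = 167.7863°
tangent length = C·cosβ = 93.4666
L = r1·wrap1 + r2·wrap2 + 2·C·cosβ = 17·3.3548 + 7·2.9284 + 2·93.4666 = 264.4631

L=264.463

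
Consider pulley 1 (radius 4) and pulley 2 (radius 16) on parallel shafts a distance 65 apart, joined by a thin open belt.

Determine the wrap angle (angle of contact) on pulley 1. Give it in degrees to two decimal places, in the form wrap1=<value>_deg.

open belt: β = asin((r2−r1)/C) = asin(12/65) = 10.6387°
wrap1 = π − 2β = 158.7226°
wrap2 = π + 2β = 201.2774°

wrap1=158.72_deg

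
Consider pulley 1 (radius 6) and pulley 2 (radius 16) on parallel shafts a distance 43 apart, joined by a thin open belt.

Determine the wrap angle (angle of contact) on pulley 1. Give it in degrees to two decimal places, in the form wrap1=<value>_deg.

open belt: β = asin((r2−r1)/C) = asin(10/43) = 13.4477°
wrap1 = π − 2β = 153.1045°
wrap2 = π + 2β = 206.8955°

wrap1=153.10_deg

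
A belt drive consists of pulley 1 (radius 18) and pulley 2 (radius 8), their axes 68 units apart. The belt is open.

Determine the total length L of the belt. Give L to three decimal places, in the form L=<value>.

L=219.155

open belt: β = asin((r2−r1)/C) = asin(-10/68) = -8.4565°
wrap1 = π − 2β = 196.9130°
wrap2 = π + 2β = 163.0870°
tangent length = C·cosβ = 67.2607
L = r1·wrap1 + r2·wrap2 + 2·C·cosβ = 18·3.4368 + 8·2.8464 + 2·67.2607 = 219.1547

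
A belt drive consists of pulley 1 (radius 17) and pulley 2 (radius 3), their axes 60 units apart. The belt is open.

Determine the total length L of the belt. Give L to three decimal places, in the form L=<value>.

open belt: β = asin((r2−r1)/C) = asin(-14/60) = -13.4934°
wrap1 = π − 2β = 206.9868°
wrap2 = π + 2β = 153.0132°
tangent length = C·cosβ = 58.3438
L = r1·wrap1 + r2·wrap2 + 2·C·cosβ = 17·3.6126 + 3·2.6706 + 2·58.3438 = 186.1136

L=186.114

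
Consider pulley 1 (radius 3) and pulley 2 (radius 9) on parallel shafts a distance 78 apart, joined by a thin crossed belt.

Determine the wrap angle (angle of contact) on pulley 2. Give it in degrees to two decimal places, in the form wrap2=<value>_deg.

wrap2=197.70_deg

crossed belt: β = asin((r1+r2)/C) = asin(12/78) = 8.8499°
wrap1 = wrap2 = π + 2β = 197.6998°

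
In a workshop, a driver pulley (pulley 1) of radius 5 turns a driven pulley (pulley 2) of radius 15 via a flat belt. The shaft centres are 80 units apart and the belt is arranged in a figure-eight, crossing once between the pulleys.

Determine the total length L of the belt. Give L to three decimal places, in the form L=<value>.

crossed belt: β = asin((r1+r2)/C) = asin(20/80) = 14.4775°
wrap1 = wrap2 = π + 2β = 208.9550°
tangent length = C·cosβ = 77.4597
L = (r1+r2)·wrap + 2·C·cosβ = 20·3.6470 + 2·77.4597 = 227.8584

L=227.858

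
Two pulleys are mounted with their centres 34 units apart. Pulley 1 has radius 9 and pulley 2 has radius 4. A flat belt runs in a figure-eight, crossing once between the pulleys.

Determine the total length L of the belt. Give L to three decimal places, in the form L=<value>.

L=113.875

crossed belt: β = asin((r1+r2)/C) = asin(13/34) = 22.4795°
wrap1 = wrap2 = π + 2β = 224.9590°
tangent length = C·cosβ = 31.4166
L = (r1+r2)·wrap + 2·C·cosβ = 13·3.9263 + 2·31.4166 = 113.8747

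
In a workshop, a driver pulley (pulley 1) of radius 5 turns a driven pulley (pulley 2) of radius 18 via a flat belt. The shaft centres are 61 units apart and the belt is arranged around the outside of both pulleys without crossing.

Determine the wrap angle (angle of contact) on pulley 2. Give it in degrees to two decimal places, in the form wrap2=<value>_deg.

wrap2=204.61_deg

open belt: β = asin((r2−r1)/C) = asin(13/61) = 12.3049°
wrap1 = π − 2β = 155.3901°
wrap2 = π + 2β = 204.6099°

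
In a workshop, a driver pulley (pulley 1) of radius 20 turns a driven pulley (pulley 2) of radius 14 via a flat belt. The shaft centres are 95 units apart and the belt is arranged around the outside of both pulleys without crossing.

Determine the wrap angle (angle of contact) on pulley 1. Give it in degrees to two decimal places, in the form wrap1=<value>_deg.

wrap1=187.24_deg

open belt: β = asin((r2−r1)/C) = asin(-6/95) = -3.6211°
wrap1 = π − 2β = 187.2422°
wrap2 = π + 2β = 172.7578°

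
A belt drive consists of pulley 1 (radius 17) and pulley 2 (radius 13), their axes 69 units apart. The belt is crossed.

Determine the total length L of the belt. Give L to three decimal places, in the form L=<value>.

L=245.509

crossed belt: β = asin((r1+r2)/C) = asin(30/69) = 25.7715°
wrap1 = wrap2 = π + 2β = 231.5429°
tangent length = C·cosβ = 62.1369
L = (r1+r2)·wrap + 2·C·cosβ = 30·4.0412 + 2·62.1369 = 245.5095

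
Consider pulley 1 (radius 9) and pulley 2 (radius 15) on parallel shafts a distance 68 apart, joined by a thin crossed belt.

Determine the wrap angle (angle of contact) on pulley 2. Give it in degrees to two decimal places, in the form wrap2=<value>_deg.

crossed belt: β = asin((r1+r2)/C) = asin(24/68) = 20.6673°
wrap1 = wrap2 = π + 2β = 221.3346°

wrap2=221.33_deg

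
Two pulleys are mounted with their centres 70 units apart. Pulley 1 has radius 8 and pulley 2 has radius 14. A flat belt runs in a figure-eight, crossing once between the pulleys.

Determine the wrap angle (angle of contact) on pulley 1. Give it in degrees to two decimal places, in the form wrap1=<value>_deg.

wrap1=216.64_deg

crossed belt: β = asin((r1+r2)/C) = asin(22/70) = 18.3177°
wrap1 = wrap2 = π + 2β = 216.6354°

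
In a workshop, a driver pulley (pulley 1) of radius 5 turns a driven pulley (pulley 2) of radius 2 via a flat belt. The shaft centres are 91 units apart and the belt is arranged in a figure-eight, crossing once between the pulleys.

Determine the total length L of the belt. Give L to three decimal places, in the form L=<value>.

crossed belt: β = asin((r1+r2)/C) = asin(7/91) = 4.4117°
wrap1 = wrap2 = π + 2β = 188.8235°
tangent length = C·cosβ = 90.7304
L = (r1+r2)·wrap + 2·C·cosβ = 7·3.2956 + 2·90.7304 = 204.5299

L=204.530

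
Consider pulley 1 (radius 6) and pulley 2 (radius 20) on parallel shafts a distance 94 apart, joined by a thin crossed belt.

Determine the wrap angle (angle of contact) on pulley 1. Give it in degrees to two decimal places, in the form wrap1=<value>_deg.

crossed belt: β = asin((r1+r2)/C) = asin(26/94) = 16.0571°
wrap1 = wrap2 = π + 2β = 212.1143°

wrap1=212.11_deg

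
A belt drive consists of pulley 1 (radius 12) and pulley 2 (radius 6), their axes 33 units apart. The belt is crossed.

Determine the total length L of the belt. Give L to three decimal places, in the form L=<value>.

crossed belt: β = asin((r1+r2)/C) = asin(18/33) = 33.0557°
wrap1 = wrap2 = π + 2β = 246.1115°
tangent length = C·cosβ = 27.6586
L = (r1+r2)·wrap + 2·C·cosβ = 18·4.2955 + 2·27.6586 = 132.6355

L=132.635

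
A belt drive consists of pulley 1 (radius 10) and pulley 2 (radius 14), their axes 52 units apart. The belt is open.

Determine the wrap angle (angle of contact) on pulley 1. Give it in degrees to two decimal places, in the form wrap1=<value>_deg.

open belt: β = asin((r2−r1)/C) = asin(4/52) = 4.4117°
wrap1 = π − 2β = 171.1765°
wrap2 = π + 2β = 188.8235°

wrap1=171.18_deg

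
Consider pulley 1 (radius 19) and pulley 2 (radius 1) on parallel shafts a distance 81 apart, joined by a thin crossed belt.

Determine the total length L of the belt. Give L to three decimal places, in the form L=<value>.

crossed belt: β = asin((r1+r2)/C) = asin(20/81) = 14.2949°
wrap1 = wrap2 = π + 2β = 208.5899°
tangent length = C·cosβ = 78.4920
L = (r1+r2)·wrap + 2·C·cosβ = 20·3.6406 + 2·78.4920 = 229.7957

L=229.796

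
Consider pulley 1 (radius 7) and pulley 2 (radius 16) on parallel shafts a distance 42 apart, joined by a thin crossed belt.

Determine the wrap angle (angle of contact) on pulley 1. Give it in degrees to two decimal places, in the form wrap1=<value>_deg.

crossed belt: β = asin((r1+r2)/C) = asin(23/42) = 33.2038°
wrap1 = wrap2 = π + 2β = 246.4076°

wrap1=246.41_deg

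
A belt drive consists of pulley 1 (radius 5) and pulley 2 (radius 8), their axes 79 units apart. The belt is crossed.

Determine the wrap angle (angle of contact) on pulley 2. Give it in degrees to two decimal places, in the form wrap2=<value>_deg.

wrap2=198.94_deg

crossed belt: β = asin((r1+r2)/C) = asin(13/79) = 9.4715°
wrap1 = wrap2 = π + 2β = 198.9430°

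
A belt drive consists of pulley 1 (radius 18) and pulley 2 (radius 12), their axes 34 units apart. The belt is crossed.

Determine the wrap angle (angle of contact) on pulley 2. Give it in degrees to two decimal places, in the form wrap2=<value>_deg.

wrap2=303.86_deg

crossed belt: β = asin((r1+r2)/C) = asin(30/34) = 61.9275°
wrap1 = wrap2 = π + 2β = 303.8550°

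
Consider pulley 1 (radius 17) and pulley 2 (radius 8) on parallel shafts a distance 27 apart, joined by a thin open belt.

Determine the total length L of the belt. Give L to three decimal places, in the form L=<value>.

open belt: β = asin((r2−r1)/C) = asin(-9/27) = -19.4712°
wrap1 = π − 2β = 218.9424°
wrap2 = π + 2β = 141.0576°
tangent length = C·cosβ = 25.4558
L = r1·wrap1 + r2·wrap2 + 2·C·cosβ = 17·3.8213 + 8·2.4619 + 2·25.4558 = 135.5686

L=135.569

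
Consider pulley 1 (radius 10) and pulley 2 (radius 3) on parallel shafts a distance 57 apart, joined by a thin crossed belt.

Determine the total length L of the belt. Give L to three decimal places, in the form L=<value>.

crossed belt: β = asin((r1+r2)/C) = asin(13/57) = 13.1835°
wrap1 = wrap2 = π + 2β = 206.3670°
tangent length = C·cosβ = 55.4977
L = (r1+r2)·wrap + 2·C·cosβ = 13·3.6018 + 2·55.4977 = 157.8187

L=157.819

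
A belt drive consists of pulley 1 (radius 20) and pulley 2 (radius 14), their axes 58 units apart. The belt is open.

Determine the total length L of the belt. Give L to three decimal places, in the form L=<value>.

L=223.435

open belt: β = asin((r2−r1)/C) = asin(-6/58) = -5.9378°
wrap1 = π − 2β = 191.8755°
wrap2 = π + 2β = 168.1245°
tangent length = C·cosβ = 57.6888
L = r1·wrap1 + r2·wrap2 + 2·C·cosβ = 20·3.3489 + 14·2.9343 + 2·57.6888 = 223.4354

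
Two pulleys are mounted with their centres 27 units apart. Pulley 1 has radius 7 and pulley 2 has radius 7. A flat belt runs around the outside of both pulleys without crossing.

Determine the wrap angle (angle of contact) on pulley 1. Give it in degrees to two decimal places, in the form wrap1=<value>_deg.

open belt: β = asin((r2−r1)/C) = asin(0/27) = 0.0000°
wrap1 = π − 2β = 180.0000°
wrap2 = π + 2β = 180.0000°

wrap1=180.00_deg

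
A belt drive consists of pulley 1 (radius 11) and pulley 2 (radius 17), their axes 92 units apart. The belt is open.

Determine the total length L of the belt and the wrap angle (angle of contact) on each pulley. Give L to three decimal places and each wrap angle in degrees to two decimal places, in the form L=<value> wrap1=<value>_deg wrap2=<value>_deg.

open belt: β = asin((r2−r1)/C) = asin(6/92) = 3.7393°
wrap1 = π − 2β = 172.5213°
wrap2 = π + 2β = 187.4787°
tangent length = C·cosβ = 91.8041
L = r1·wrap1 + r2·wrap2 + 2·C·cosβ = 11·3.0111 + 17·3.2721 + 2·91.8041 = 272.3560

L=272.356 wrap1=172.52_deg wrap2=187.48_deg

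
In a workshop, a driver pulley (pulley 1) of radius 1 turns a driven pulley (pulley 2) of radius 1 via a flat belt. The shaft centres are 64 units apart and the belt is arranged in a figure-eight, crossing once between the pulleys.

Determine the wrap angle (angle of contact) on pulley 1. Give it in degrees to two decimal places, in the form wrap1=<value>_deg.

wrap1=183.58_deg

crossed belt: β = asin((r1+r2)/C) = asin(2/64) = 1.7908°
wrap1 = wrap2 = π + 2β = 183.5816°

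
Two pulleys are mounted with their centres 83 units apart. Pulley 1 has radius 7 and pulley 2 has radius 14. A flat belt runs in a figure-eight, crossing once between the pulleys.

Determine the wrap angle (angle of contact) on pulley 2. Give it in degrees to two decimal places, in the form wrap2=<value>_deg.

crossed belt: β = asin((r1+r2)/C) = asin(21/83) = 14.6558°
wrap1 = wrap2 = π + 2β = 209.3116°

wrap2=209.31_deg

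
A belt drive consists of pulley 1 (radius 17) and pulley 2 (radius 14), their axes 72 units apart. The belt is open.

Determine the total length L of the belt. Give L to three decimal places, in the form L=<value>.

open belt: β = asin((r2−r1)/C) = asin(-3/72) = -2.3880°
wrap1 = π − 2β = 184.7760°
wrap2 = π + 2β = 175.2240°
tangent length = C·cosβ = 71.9375
L = r1·wrap1 + r2·wrap2 + 2·C·cosβ = 17·3.2250 + 14·3.0582 + 2·71.9375 = 241.5144

L=241.514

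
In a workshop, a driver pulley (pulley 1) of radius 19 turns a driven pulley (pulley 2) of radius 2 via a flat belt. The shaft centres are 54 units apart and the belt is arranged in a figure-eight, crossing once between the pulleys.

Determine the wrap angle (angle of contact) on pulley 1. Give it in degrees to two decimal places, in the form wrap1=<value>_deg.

crossed belt: β = asin((r1+r2)/C) = asin(21/54) = 22.8854°
wrap1 = wrap2 = π + 2β = 225.7708°

wrap1=225.77_deg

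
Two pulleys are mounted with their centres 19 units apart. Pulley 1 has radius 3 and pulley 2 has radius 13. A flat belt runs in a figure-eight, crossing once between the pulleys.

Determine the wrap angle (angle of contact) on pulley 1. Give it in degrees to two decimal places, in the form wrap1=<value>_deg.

wrap1=294.73_deg

crossed belt: β = asin((r1+r2)/C) = asin(16/19) = 57.3631°
wrap1 = wrap2 = π + 2β = 294.7262°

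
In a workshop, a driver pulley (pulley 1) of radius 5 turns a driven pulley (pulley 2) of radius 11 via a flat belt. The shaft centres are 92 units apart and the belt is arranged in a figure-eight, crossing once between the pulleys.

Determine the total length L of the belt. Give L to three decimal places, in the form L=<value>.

crossed belt: β = asin((r1+r2)/C) = asin(16/92) = 10.0154°
wrap1 = wrap2 = π + 2β = 200.0308°
tangent length = C·cosβ = 90.5980
L = (r1+r2)·wrap + 2·C·cosβ = 16·3.4912 + 2·90.5980 = 237.0552

L=237.055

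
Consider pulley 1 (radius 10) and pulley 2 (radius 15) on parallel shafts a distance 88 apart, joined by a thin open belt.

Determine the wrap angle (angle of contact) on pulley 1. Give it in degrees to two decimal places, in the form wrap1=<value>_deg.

open belt: β = asin((r2−r1)/C) = asin(5/88) = 3.2572°
wrap1 = π − 2β = 173.4856°
wrap2 = π + 2β = 186.5144°

wrap1=173.49_deg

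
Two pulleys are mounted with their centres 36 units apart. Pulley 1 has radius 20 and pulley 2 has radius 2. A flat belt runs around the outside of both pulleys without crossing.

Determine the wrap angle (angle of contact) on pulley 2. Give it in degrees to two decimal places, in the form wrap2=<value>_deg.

open belt: β = asin((r2−r1)/C) = asin(-18/36) = -30.0000°
wrap1 = π − 2β = 240.0000°
wrap2 = π + 2β = 120.0000°

wrap2=120.00_deg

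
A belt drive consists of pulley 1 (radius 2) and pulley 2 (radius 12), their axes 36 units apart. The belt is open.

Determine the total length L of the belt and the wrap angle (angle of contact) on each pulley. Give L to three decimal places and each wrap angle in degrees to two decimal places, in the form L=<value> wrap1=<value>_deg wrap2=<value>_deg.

open belt: β = asin((r2−r1)/C) = asin(10/36) = 16.1276°
wrap1 = π − 2β = 147.7448°
wrap2 = π + 2β = 212.2552°
tangent length = C·cosβ = 34.5832
L = r1·wrap1 + r2·wrap2 + 2·C·cosβ = 2·2.5786 + 12·3.7046 + 2·34.5832 = 118.7784

L=118.778 wrap1=147.74_deg wrap2=212.26_deg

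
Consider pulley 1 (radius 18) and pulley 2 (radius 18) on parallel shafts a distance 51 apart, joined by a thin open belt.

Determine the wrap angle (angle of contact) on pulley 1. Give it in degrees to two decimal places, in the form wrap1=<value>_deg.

open belt: β = asin((r2−r1)/C) = asin(0/51) = 0.0000°
wrap1 = π − 2β = 180.0000°
wrap2 = π + 2β = 180.0000°

wrap1=180.00_deg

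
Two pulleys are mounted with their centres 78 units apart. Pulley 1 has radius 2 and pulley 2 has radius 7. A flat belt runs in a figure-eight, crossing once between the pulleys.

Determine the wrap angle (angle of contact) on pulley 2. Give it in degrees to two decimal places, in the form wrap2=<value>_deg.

crossed belt: β = asin((r1+r2)/C) = asin(9/78) = 6.6258°
wrap1 = wrap2 = π + 2β = 193.2516°

wrap2=193.25_deg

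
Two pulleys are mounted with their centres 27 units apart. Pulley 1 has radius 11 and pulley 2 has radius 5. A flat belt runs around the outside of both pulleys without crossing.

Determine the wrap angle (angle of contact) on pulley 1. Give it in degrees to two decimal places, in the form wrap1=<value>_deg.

open belt: β = asin((r2−r1)/C) = asin(-6/27) = -12.8396°
wrap1 = π − 2β = 205.6792°
wrap2 = π + 2β = 154.3208°

wrap1=205.68_deg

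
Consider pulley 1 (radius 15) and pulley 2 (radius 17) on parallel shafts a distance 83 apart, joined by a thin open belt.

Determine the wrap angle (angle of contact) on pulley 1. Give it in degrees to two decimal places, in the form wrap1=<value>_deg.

open belt: β = asin((r2−r1)/C) = asin(2/83) = 1.3808°
wrap1 = π − 2β = 177.2385°
wrap2 = π + 2β = 182.7615°

wrap1=177.24_deg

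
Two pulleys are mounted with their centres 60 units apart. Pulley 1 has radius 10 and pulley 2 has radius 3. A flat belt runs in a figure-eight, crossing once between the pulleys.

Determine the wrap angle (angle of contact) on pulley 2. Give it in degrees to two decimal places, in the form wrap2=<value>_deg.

wrap2=205.03_deg

crossed belt: β = asin((r1+r2)/C) = asin(13/60) = 12.5133°
wrap1 = wrap2 = π + 2β = 205.0267°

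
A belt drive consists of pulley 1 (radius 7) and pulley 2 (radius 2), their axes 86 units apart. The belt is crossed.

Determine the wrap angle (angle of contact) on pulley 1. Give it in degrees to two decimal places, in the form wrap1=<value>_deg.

wrap1=192.01_deg

crossed belt: β = asin((r1+r2)/C) = asin(9/86) = 6.0071°
wrap1 = wrap2 = π + 2β = 192.0141°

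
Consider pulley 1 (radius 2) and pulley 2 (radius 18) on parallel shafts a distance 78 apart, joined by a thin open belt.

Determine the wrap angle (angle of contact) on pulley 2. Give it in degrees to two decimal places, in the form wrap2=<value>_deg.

open belt: β = asin((r2−r1)/C) = asin(16/78) = 11.8370°
wrap1 = π − 2β = 156.3260°
wrap2 = π + 2β = 203.6740°

wrap2=203.67_deg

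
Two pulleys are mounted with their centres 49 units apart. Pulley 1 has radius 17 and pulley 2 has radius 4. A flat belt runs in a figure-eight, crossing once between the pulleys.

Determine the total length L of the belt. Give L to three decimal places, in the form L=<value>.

L=173.119

crossed belt: β = asin((r1+r2)/C) = asin(21/49) = 25.3769°
wrap1 = wrap2 = π + 2β = 230.7539°
tangent length = C·cosβ = 44.2719
L = (r1+r2)·wrap + 2·C·cosβ = 21·4.0274 + 2·44.2719 = 173.1195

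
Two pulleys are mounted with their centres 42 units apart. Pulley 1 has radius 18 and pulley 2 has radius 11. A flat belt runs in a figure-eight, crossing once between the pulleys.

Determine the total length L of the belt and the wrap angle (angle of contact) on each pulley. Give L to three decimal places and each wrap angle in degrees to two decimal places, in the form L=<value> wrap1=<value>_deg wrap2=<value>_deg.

crossed belt: β = asin((r1+r2)/C) = asin(29/42) = 43.6678°
wrap1 = wrap2 = π + 2β = 267.3356°
tangent length = C·cosβ = 30.3809
L = (r1+r2)·wrap + 2·C·cosβ = 29·4.6659 + 2·30.3809 = 196.0726

L=196.073 wrap1=267.34_deg wrap2=267.34_deg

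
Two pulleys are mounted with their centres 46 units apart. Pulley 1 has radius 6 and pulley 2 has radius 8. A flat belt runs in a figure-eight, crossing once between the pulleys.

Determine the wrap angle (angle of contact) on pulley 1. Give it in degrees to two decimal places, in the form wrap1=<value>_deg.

wrap1=215.44_deg

crossed belt: β = asin((r1+r2)/C) = asin(14/46) = 17.7189°
wrap1 = wrap2 = π + 2β = 215.4379°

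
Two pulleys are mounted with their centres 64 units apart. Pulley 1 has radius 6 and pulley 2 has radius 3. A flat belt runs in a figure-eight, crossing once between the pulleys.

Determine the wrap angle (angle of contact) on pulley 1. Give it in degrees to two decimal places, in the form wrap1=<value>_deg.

crossed belt: β = asin((r1+r2)/C) = asin(9/64) = 8.0840°
wrap1 = wrap2 = π + 2β = 196.1680°

wrap1=196.17_deg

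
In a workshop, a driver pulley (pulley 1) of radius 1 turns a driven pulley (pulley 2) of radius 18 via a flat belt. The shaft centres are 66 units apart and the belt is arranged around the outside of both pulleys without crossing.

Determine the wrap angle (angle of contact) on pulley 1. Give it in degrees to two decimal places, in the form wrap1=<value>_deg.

open belt: β = asin((r2−r1)/C) = asin(17/66) = 14.9263°
wrap1 = π − 2β = 150.1475°
wrap2 = π + 2β = 209.8525°

wrap1=150.15_deg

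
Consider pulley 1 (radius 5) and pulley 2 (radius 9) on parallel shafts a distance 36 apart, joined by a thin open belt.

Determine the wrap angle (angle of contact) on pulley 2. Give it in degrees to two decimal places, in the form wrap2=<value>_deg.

wrap2=192.76_deg

open belt: β = asin((r2−r1)/C) = asin(4/36) = 6.3794°
wrap1 = π − 2β = 167.2413°
wrap2 = π + 2β = 192.7587°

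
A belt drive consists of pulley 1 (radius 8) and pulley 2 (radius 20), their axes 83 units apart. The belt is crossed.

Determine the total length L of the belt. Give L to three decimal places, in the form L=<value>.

crossed belt: β = asin((r1+r2)/C) = asin(28/83) = 19.7155°
wrap1 = wrap2 = π + 2β = 219.4309°
tangent length = C·cosβ = 78.1345
L = (r1+r2)·wrap + 2·C·cosβ = 28·3.8298 + 2·78.1345 = 263.5032

L=263.503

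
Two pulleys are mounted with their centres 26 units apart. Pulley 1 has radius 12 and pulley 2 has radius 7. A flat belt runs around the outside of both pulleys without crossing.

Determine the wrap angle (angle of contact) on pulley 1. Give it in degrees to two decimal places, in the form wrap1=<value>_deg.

open belt: β = asin((r2−r1)/C) = asin(-5/26) = -11.0875°
wrap1 = π − 2β = 202.1750°
wrap2 = π + 2β = 157.8250°

wrap1=202.17_deg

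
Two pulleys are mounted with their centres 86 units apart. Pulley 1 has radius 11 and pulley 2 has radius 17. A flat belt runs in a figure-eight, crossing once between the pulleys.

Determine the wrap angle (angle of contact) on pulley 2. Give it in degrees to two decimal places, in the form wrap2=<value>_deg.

wrap2=218.00_deg

crossed belt: β = asin((r1+r2)/C) = asin(28/86) = 19.0008°
wrap1 = wrap2 = π + 2β = 218.0016°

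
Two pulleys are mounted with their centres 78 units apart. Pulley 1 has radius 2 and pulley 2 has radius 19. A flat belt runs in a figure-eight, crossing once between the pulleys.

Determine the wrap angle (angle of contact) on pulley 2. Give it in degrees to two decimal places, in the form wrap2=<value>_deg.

wrap2=211.24_deg

crossed belt: β = asin((r1+r2)/C) = asin(21/78) = 15.6185°
wrap1 = wrap2 = π + 2β = 211.2370°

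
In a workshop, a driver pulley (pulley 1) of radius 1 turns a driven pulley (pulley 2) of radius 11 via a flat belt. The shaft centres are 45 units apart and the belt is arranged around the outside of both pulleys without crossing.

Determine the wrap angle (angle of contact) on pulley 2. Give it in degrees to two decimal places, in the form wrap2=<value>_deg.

wrap2=205.68_deg

open belt: β = asin((r2−r1)/C) = asin(10/45) = 12.8396°
wrap1 = π − 2β = 154.3208°
wrap2 = π + 2β = 205.6792°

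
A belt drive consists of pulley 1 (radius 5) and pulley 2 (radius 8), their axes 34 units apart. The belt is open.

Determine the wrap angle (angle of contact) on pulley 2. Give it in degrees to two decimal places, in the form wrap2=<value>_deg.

open belt: β = asin((r2−r1)/C) = asin(3/34) = 5.0621°
wrap1 = π − 2β = 169.8758°
wrap2 = π + 2β = 190.1242°

wrap2=190.12_deg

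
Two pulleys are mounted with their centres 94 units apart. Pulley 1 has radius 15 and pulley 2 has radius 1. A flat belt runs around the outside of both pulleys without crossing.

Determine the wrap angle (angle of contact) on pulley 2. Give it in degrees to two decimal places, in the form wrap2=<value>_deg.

wrap2=162.87_deg

open belt: β = asin((r2−r1)/C) = asin(-14/94) = -8.5653°
wrap1 = π − 2β = 197.1306°
wrap2 = π + 2β = 162.8694°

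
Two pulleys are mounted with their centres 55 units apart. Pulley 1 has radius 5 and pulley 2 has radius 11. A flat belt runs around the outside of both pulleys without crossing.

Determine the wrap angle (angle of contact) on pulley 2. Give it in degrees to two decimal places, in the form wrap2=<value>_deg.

open belt: β = asin((r2−r1)/C) = asin(6/55) = 6.2629°
wrap1 = π − 2β = 167.4742°
wrap2 = π + 2β = 192.5258°

wrap2=192.53_deg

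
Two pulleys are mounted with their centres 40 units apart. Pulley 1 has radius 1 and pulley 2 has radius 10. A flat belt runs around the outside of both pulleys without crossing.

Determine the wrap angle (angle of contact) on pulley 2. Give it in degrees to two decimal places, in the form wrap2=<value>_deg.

open belt: β = asin((r2−r1)/C) = asin(9/40) = 13.0029°
wrap1 = π − 2β = 153.9942°
wrap2 = π + 2β = 206.0058°

wrap2=206.01_deg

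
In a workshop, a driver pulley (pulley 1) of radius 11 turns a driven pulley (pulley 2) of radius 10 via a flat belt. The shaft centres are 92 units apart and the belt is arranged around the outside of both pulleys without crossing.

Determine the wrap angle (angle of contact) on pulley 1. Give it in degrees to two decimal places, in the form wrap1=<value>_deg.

open belt: β = asin((r2−r1)/C) = asin(-1/92) = -0.6228°
wrap1 = π − 2β = 181.2456°
wrap2 = π + 2β = 178.7544°

wrap1=181.25_deg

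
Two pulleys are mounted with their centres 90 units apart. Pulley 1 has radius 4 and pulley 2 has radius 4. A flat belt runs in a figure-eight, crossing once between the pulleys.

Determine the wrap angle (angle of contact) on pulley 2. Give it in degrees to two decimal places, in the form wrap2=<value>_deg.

crossed belt: β = asin((r1+r2)/C) = asin(8/90) = 5.0997°
wrap1 = wrap2 = π + 2β = 190.1994°

wrap2=190.20_deg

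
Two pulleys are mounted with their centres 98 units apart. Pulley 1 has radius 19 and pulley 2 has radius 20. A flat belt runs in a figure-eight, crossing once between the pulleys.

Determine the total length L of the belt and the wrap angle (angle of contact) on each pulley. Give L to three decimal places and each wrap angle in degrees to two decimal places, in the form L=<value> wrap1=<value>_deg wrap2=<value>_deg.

L=334.258 wrap1=226.90_deg wrap2=226.90_deg

crossed belt: β = asin((r1+r2)/C) = asin(39/98) = 23.4507°
wrap1 = wrap2 = π + 2β = 226.9013°
tangent length = C·cosβ = 89.9055
L = (r1+r2)·wrap + 2·C·cosβ = 39·3.9602 + 2·89.9055 = 334.2578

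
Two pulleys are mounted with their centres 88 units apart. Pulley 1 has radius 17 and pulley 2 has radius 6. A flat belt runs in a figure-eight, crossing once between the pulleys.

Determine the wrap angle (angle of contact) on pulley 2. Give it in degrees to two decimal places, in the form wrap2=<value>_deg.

crossed belt: β = asin((r1+r2)/C) = asin(23/88) = 15.1510°
wrap1 = wrap2 = π + 2β = 210.3020°

wrap2=210.30_deg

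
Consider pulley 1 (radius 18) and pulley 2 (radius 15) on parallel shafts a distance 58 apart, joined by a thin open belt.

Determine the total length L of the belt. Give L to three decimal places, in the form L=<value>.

open belt: β = asin((r2−r1)/C) = asin(-3/58) = -2.9649°
wrap1 = π − 2β = 185.9298°
wrap2 = π + 2β = 174.0702°
tangent length = C·cosβ = 57.9224
L = r1·wrap1 + r2·wrap2 + 2·C·cosβ = 18·3.2451 + 15·3.0381 + 2·57.9224 = 219.8278

L=219.828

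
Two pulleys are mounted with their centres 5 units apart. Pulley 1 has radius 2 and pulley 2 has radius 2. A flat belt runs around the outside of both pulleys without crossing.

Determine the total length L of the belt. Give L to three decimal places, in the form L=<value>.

L=22.566

open belt: β = asin((r2−r1)/C) = asin(0/5) = 0.0000°
wrap1 = π − 2β = 180.0000°
wrap2 = π + 2β = 180.0000°
tangent length = C·cosβ = 5.0000
L = r1·wrap1 + r2·wrap2 + 2·C·cosβ = 2·3.1416 + 2·3.1416 + 2·5.0000 = 22.5664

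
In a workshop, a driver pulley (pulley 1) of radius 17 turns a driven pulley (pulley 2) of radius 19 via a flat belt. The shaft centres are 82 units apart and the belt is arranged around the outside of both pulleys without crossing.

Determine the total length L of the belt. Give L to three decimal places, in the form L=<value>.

open belt: β = asin((r2−r1)/C) = asin(2/82) = 1.3976°
wrap1 = π − 2β = 177.2048°
wrap2 = π + 2β = 182.7952°
tangent length = C·cosβ = 81.9756
L = r1·wrap1 + r2·wrap2 + 2·C·cosβ = 17·3.0928 + 19·3.1904 + 2·81.9756 = 277.1461

L=277.146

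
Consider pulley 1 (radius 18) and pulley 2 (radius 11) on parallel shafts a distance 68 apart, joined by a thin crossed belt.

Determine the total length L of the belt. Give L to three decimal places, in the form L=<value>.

crossed belt: β = asin((r1+r2)/C) = asin(29/68) = 25.2438°
wrap1 = wrap2 = π + 2β = 230.4876°
tangent length = C·cosβ = 61.5061
L = (r1+r2)·wrap + 2·C·cosβ = 29·4.0228 + 2·61.5061 = 239.6724

L=239.672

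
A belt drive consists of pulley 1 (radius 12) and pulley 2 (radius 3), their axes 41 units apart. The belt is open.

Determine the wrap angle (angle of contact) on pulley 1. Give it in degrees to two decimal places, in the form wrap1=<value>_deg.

open belt: β = asin((r2−r1)/C) = asin(-9/41) = -12.6804°
wrap1 = π − 2β = 205.3608°
wrap2 = π + 2β = 154.6392°

wrap1=205.36_deg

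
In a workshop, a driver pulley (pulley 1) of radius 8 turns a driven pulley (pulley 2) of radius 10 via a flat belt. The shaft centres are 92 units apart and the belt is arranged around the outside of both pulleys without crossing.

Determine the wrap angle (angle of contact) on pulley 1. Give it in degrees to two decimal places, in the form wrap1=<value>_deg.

open belt: β = asin((r2−r1)/C) = asin(2/92) = 1.2457°
wrap1 = π − 2β = 177.5087°
wrap2 = π + 2β = 182.4913°

wrap1=177.51_deg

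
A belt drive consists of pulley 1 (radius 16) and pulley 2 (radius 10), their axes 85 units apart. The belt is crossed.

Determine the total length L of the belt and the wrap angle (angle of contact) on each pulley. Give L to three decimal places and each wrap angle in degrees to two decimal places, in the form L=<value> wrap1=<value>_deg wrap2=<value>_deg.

L=259.698 wrap1=215.62_deg wrap2=215.62_deg

crossed belt: β = asin((r1+r2)/C) = asin(26/85) = 17.8113°
wrap1 = wrap2 = π + 2β = 215.6225°
tangent length = C·cosβ = 80.9259
L = (r1+r2)·wrap + 2·C·cosβ = 26·3.7633 + 2·80.9259 = 259.6982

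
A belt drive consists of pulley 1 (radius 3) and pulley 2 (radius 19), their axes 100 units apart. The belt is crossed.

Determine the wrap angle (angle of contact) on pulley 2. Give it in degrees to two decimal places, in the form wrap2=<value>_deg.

crossed belt: β = asin((r1+r2)/C) = asin(22/100) = 12.7090°
wrap1 = wrap2 = π + 2β = 205.4181°

wrap2=205.42_deg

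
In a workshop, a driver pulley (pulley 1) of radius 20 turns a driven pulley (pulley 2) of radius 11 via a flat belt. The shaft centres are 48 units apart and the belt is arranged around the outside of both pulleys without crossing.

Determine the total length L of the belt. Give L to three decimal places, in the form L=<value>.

L=195.082

open belt: β = asin((r2−r1)/C) = asin(-9/48) = -10.8069°
wrap1 = π − 2β = 201.6138°
wrap2 = π + 2β = 158.3862°
tangent length = C·cosβ = 47.1487
L = r1·wrap1 + r2·wrap2 + 2·C·cosβ = 20·3.5188 + 11·2.7644 + 2·47.1487 = 195.0819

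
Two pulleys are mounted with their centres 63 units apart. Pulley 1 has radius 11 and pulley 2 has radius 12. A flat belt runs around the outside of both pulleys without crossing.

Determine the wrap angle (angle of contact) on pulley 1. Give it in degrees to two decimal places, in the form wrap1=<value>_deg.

open belt: β = asin((r2−r1)/C) = asin(1/63) = 0.9095°
wrap1 = π − 2β = 178.1810°
wrap2 = π + 2β = 181.8190°

wrap1=178.18_deg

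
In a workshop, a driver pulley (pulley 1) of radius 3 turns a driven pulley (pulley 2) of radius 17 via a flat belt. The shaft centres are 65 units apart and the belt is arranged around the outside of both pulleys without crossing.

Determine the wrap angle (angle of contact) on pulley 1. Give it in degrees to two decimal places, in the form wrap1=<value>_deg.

open belt: β = asin((r2−r1)/C) = asin(14/65) = 12.4381°
wrap1 = π − 2β = 155.1238°
wrap2 = π + 2β = 204.8762°

wrap1=155.12_deg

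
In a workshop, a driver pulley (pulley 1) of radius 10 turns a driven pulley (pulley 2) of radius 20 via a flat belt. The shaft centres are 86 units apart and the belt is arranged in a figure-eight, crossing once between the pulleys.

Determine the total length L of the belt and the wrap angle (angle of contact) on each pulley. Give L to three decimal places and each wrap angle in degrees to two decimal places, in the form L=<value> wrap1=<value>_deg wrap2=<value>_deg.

L=276.823 wrap1=220.83_deg wrap2=220.83_deg

crossed belt: β = asin((r1+r2)/C) = asin(30/86) = 20.4162°
wrap1 = wrap2 = π + 2β = 220.8324°
tangent length = C·cosβ = 80.5978
L = (r1+r2)·wrap + 2·C·cosβ = 30·3.8543 + 2·80.5978 = 276.8231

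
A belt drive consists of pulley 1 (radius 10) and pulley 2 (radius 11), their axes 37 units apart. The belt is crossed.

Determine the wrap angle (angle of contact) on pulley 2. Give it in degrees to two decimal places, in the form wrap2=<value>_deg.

wrap2=249.16_deg

crossed belt: β = asin((r1+r2)/C) = asin(21/37) = 34.5808°
wrap1 = wrap2 = π + 2β = 249.1616°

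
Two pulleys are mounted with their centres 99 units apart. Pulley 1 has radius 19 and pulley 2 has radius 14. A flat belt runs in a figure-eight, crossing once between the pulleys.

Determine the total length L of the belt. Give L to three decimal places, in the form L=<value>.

crossed belt: β = asin((r1+r2)/C) = asin(33/99) = 19.4712°
wrap1 = wrap2 = π + 2β = 218.9424°
tangent length = C·cosβ = 93.3381
L = (r1+r2)·wrap + 2·C·cosβ = 33·3.8213 + 2·93.3381 = 312.7780

L=312.778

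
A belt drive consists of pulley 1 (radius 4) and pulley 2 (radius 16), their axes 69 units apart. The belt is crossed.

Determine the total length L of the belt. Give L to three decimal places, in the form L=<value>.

crossed belt: β = asin((r1+r2)/C) = asin(20/69) = 16.8493°
wrap1 = wrap2 = π + 2β = 213.6986°
tangent length = C·cosβ = 66.0379
L = (r1+r2)·wrap + 2·C·cosβ = 20·3.7297 + 2·66.0379 = 206.6706

L=206.671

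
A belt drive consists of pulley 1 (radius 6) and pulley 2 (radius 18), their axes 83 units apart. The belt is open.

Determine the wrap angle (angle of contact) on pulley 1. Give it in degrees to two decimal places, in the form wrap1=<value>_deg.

open belt: β = asin((r2−r1)/C) = asin(12/83) = 8.3129°
wrap1 = π − 2β = 163.3743°
wrap2 = π + 2β = 196.6257°

wrap1=163.37_deg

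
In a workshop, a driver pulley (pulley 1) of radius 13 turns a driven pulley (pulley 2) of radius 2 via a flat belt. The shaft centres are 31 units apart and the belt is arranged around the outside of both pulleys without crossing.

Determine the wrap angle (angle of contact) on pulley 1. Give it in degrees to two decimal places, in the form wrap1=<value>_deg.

wrap1=221.57_deg

open belt: β = asin((r2−r1)/C) = asin(-11/31) = -20.7836°
wrap1 = π − 2β = 221.5671°
wrap2 = π + 2β = 138.4329°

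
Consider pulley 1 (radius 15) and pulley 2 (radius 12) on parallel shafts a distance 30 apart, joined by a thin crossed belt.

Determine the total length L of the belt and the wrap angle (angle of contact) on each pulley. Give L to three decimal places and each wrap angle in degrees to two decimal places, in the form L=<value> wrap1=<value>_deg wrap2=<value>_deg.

L=171.444 wrap1=308.32_deg wrap2=308.32_deg

crossed belt: β = asin((r1+r2)/C) = asin(27/30) = 64.1581°
wrap1 = wrap2 = π + 2β = 308.3161°
tangent length = C·cosβ = 13.0767
L = (r1+r2)·wrap + 2·C·cosβ = 27·5.3811 + 2·13.0767 = 171.4439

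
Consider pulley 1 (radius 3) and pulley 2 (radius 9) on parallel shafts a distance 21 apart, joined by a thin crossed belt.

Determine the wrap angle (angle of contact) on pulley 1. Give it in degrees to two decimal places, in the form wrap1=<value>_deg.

crossed belt: β = asin((r1+r2)/C) = asin(12/21) = 34.8499°
wrap1 = wrap2 = π + 2β = 249.6998°

wrap1=249.70_deg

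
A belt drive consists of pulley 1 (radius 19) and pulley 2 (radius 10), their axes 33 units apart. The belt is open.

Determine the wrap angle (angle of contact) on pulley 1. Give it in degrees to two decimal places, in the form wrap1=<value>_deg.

open belt: β = asin((r2−r1)/C) = asin(-9/33) = -15.8266°
wrap1 = π − 2β = 211.6532°
wrap2 = π + 2β = 148.3468°

wrap1=211.65_deg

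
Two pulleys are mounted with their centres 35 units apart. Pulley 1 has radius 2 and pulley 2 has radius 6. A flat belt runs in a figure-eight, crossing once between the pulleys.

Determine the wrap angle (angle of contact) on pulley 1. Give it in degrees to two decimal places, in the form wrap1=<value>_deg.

crossed belt: β = asin((r1+r2)/C) = asin(8/35) = 13.2130°
wrap1 = wrap2 = π + 2β = 206.4260°

wrap1=206.43_deg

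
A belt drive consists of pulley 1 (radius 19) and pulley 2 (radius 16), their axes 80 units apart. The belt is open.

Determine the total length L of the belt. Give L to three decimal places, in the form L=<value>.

L=270.068

open belt: β = asin((r2−r1)/C) = asin(-3/80) = -2.1491°
wrap1 = π − 2β = 184.2982°
wrap2 = π + 2β = 175.7018°
tangent length = C·cosβ = 79.9437
L = r1·wrap1 + r2·wrap2 + 2·C·cosβ = 19·3.2166 + 16·3.0666 + 2·79.9437 = 270.0683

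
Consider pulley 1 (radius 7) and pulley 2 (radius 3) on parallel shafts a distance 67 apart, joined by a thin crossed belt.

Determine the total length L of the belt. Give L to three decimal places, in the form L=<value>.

L=166.911

crossed belt: β = asin((r1+r2)/C) = asin(10/67) = 8.5837°
wrap1 = wrap2 = π + 2β = 197.1674°
tangent length = C·cosβ = 66.2495
L = (r1+r2)·wrap + 2·C·cosβ = 10·3.4412 + 2·66.2495 = 166.9113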